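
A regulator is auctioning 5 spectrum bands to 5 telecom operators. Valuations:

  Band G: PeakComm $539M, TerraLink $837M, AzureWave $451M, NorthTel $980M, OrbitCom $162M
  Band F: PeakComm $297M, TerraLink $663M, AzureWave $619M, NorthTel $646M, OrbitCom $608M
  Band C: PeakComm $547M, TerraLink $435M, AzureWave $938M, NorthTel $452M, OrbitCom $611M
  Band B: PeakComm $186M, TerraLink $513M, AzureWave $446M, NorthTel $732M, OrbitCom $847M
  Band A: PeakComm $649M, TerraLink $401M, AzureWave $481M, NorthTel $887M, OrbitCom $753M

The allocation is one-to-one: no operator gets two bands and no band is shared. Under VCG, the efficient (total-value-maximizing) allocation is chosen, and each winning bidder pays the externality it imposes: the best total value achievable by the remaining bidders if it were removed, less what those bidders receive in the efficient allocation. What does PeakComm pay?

PeakComm pays $81M.

Efficient allocation: PeakComm→Band A ($649M), TerraLink→Band F ($663M), AzureWave→Band C ($938M), NorthTel→Band G ($980M), OrbitCom→Band B ($847M); total welfare W = $4077M.
PeakComm receives Band A at value $649M, so the others get W − 649 = $3428M.
Without PeakComm: best allocation of the remaining 4 bidders over all 5 bands is TerraLink→Band G ($837M), AzureWave→Band C ($938M), NorthTel→Band A ($887M), OrbitCom→Band B ($847M), total $3509M.
VCG payment = (others' best without PeakComm) − (others' welfare with PeakComm) = 3509 − 3428 = $81M.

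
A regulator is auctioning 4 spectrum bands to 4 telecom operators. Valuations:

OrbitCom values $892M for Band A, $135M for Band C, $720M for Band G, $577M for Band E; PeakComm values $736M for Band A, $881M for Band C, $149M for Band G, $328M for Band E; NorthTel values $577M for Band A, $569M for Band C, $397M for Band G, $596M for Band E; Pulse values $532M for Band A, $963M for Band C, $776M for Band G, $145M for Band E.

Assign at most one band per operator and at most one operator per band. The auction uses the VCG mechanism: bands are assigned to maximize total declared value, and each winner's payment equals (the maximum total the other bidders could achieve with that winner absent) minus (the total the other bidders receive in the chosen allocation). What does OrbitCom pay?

OrbitCom pays $42M.

Efficient allocation: OrbitCom→Band A ($892M), PeakComm→Band C ($881M), NorthTel→Band E ($596M), Pulse→Band G ($776M); total welfare W = $3145M.
OrbitCom receives Band A at value $892M, so the others get W − 892 = $2253M.
Without OrbitCom: best allocation of the remaining 3 bidders over all 4 bands is PeakComm→Band A ($736M), NorthTel→Band E ($596M), Pulse→Band C ($963M), total $2295M.
VCG payment = (others' best without OrbitCom) − (others' welfare with OrbitCom) = 2295 − 2253 = $42M.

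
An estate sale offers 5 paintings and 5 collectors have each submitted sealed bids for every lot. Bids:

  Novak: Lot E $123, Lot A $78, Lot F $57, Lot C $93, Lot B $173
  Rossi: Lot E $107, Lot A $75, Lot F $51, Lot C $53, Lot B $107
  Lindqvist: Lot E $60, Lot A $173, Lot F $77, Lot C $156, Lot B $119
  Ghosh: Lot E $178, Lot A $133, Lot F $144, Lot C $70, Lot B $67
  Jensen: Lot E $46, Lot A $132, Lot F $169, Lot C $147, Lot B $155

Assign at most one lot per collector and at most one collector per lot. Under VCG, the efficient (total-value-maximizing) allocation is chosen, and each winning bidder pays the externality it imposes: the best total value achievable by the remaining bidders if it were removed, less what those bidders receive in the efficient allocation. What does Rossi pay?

Efficient allocation: Novak→Lot B ($173), Rossi→Lot A ($75), Lindqvist→Lot C ($156), Ghosh→Lot E ($178), Jensen→Lot F ($169); total welfare W = $751.
Rossi receives Lot A at value $75, so the others get W − 75 = $676.
Without Rossi: best allocation of the remaining 4 bidders over all 5 lots is Novak→Lot B ($173), Lindqvist→Lot A ($173), Ghosh→Lot E ($178), Jensen→Lot F ($169), total $693.
VCG payment = (others' best without Rossi) − (others' welfare with Rossi) = 693 − 676 = $17.

Rossi pays $17.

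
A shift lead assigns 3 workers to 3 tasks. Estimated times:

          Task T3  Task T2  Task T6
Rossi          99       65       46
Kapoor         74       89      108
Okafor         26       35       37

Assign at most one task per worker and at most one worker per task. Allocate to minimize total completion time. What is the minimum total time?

Minimum total: 155 min

This is a one-to-one assignment (minimum-cost bipartite matching).
Optimal: Rossi→Task T6 (46 min), Kapoor→Task T3 (74 min), Okafor→Task T2 (35 min) — total 46+74+35 = 155 min.
Column-greedy (each task in turn goes to its cheapest remaining worker) gives 199 min, worse by 44.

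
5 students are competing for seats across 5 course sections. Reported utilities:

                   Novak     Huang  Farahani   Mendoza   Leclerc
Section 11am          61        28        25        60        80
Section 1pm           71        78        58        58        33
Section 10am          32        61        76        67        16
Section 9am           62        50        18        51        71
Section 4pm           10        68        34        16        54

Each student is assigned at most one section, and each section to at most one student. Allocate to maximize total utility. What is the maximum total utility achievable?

This is the linear assignment problem.
Optimal: Novak→Section 1pm (71 points), Huang→Section 4pm (68 points), Farahani→Section 10am (76 points), Mendoza→Section 11am (60 points), Leclerc→Section 9am (71 points) — total 71+68+76+60+71 = 346 points.
Max-entry greedy (repeatedly take the single best remaining cell) gives 312 points, worse by 34.
Swapping Huang↔Leclerc (Huang→Section 9am 50 points, Leclerc→Section 4pm 54 points) loses 35.
Checked against all permutations: 346 points is optimal.

Maximum total: 346 points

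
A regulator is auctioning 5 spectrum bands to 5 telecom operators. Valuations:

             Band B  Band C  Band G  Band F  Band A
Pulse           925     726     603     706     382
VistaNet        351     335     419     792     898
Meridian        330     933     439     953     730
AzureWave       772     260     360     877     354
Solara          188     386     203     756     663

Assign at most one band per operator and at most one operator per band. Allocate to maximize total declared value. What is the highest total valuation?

Optimal: Pulse→Band G ($603M), VistaNet→Band A ($898M), Meridian→Band C ($933M), AzureWave→Band B ($772M), Solara→Band F ($756M) — total 603+898+933+772+756 = $3962M.
Row-greedy (each operator in turn takes its best remaining band) gives $3522M, worse by 440.
Checked against all permutations: $3962M is optimal.

Maximum total: $3962M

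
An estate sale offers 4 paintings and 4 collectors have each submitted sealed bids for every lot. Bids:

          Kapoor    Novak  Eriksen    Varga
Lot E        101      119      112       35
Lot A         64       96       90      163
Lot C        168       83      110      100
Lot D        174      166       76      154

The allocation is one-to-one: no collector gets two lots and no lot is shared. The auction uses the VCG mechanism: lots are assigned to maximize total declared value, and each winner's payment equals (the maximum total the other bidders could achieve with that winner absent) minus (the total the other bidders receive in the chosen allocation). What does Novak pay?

Efficient allocation: Kapoor→Lot C ($168), Novak→Lot D ($166), Eriksen→Lot E ($112), Varga→Lot A ($163); total welfare W = $609.
Novak receives Lot D at value $166, so the others get W − 166 = $443.
Without Novak: best allocation of the remaining 3 bidders over all 4 lots is Kapoor→Lot D ($174), Eriksen→Lot E ($112), Varga→Lot A ($163), total $449.
VCG payment = (others' best without Novak) − (others' welfare with Novak) = 449 − 443 = $6.

Novak pays $6.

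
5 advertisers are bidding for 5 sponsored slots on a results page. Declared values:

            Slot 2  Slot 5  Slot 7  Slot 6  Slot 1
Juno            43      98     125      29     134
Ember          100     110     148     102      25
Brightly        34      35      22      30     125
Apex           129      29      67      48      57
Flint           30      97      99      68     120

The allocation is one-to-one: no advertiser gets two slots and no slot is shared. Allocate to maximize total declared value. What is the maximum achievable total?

Max total: $578

This is the linear assignment problem.
Optimal: Juno→Slot 7 ($125), Ember→Slot 6 ($102), Brightly→Slot 1 ($125), Apex→Slot 2 ($129), Flint→Slot 5 ($97) — total 125+102+125+129+97 = $578.
Max-entry greedy (repeatedly take the single best remaining cell) gives $538, worse by 40.
Checked against all permutations: $578 is optimal.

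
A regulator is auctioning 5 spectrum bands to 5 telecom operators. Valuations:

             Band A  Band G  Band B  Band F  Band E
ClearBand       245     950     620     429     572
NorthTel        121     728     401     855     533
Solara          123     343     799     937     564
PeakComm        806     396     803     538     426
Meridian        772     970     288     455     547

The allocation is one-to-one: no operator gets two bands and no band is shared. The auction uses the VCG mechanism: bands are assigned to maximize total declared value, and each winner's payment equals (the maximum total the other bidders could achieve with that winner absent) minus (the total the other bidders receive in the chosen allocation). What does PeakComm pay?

PeakComm pays $180M.

Efficient allocation: ClearBand→Band E ($572M), NorthTel→Band F ($855M), Solara→Band B ($799M), PeakComm→Band A ($806M), Meridian→Band G ($970M); total welfare W = $4002M.
PeakComm receives Band A at value $806M, so the others get W − 806 = $3196M.
Without PeakComm: best allocation of the remaining 4 bidders over all 5 bands is ClearBand→Band G ($950M), NorthTel→Band F ($855M), Solara→Band B ($799M), Meridian→Band A ($772M), total $3376M.
VCG payment = (others' best without PeakComm) − (others' welfare with PeakComm) = 3376 − 3196 = $180M.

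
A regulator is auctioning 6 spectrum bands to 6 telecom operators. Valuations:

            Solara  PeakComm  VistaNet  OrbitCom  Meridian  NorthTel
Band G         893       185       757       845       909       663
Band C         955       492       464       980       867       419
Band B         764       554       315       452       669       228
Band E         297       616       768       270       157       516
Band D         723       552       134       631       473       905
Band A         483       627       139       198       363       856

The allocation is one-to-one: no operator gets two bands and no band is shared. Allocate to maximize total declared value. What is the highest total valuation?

This is a one-to-one assignment (maximum-weight bipartite matching).
Optimal: Solara→Band B ($764M), PeakComm→Band A ($627M), VistaNet→Band E ($768M), OrbitCom→Band C ($980M), Meridian→Band G ($909M), NorthTel→Band D ($905M) — total 764+627+768+980+909+905 = $4953M.
Row-greedy (each operator in turn takes its best remaining band) gives $4769M, worse by 184.
No other one-to-one assignment exceeds $4953M.

Max total: $4953M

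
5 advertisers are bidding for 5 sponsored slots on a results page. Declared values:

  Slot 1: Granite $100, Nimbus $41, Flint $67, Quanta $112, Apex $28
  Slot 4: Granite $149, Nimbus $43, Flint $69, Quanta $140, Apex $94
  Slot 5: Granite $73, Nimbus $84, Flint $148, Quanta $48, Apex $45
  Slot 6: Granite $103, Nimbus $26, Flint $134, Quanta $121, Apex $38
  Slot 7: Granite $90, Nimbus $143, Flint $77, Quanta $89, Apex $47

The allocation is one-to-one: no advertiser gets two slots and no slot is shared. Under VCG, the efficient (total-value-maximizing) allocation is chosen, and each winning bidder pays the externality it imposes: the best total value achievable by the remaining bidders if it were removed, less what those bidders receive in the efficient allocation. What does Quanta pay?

Efficient allocation: Granite→Slot 1 ($100), Nimbus→Slot 7 ($143), Flint→Slot 5 ($148), Quanta→Slot 6 ($121), Apex→Slot 4 ($94); total welfare W = $606.
Quanta receives Slot 6 at value $121, so the others get W − 121 = $485.
Without Quanta: best allocation of the remaining 4 bidders over all 5 slots is Granite→Slot 6 ($103), Nimbus→Slot 7 ($143), Flint→Slot 5 ($148), Apex→Slot 4 ($94), total $488.
VCG payment = (others' best without Quanta) − (others' welfare with Quanta) = 488 − 485 = $3.

Quanta pays $3.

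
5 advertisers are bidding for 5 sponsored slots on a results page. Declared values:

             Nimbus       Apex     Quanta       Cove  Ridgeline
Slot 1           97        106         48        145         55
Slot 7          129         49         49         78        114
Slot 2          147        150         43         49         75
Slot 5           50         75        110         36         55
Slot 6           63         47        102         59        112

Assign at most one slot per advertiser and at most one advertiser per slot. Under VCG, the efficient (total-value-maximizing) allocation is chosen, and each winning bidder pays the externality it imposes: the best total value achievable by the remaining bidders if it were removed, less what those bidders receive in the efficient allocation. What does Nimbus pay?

Efficient allocation: Nimbus→Slot 7 ($129), Apex→Slot 2 ($150), Quanta→Slot 5 ($110), Cove→Slot 1 ($145), Ridgeline→Slot 6 ($112); total welfare W = $646.
Nimbus receives Slot 7 at value $129, so the others get W − 129 = $517.
Without Nimbus: best allocation of the remaining 4 bidders over all 5 slots is Apex→Slot 2 ($150), Quanta→Slot 5 ($110), Cove→Slot 1 ($145), Ridgeline→Slot 7 ($114), total $519.
VCG payment = (others' best without Nimbus) − (others' welfare with Nimbus) = 519 − 517 = $2.

Nimbus pays $2.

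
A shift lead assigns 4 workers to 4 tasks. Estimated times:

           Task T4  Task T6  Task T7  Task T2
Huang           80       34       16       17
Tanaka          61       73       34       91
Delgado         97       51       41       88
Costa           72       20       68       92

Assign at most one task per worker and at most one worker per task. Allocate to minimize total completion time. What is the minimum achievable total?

Min total: 139 min

Optimal: Huang→Task T2 (17 min), Tanaka→Task T4 (61 min), Delgado→Task T7 (41 min), Costa→Task T6 (20 min) — total 17+61+41+20 = 139 min.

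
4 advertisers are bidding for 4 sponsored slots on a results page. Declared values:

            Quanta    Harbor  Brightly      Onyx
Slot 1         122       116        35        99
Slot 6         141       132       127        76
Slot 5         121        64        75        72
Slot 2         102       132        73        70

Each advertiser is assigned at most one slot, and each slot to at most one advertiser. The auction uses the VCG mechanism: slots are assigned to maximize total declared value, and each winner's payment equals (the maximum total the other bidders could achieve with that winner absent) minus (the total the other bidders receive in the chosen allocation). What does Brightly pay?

Brightly pays $20.

Efficient allocation: Quanta→Slot 5 ($121), Harbor→Slot 2 ($132), Brightly→Slot 6 ($127), Onyx→Slot 1 ($99); total welfare W = $479.
Brightly receives Slot 6 at value $127, so the others get W − 127 = $352.
Without Brightly: best allocation of the remaining 3 bidders over all 4 slots is Quanta→Slot 6 ($141), Harbor→Slot 2 ($132), Onyx→Slot 1 ($99), total $372.
VCG payment = (others' best without Brightly) − (others' welfare with Brightly) = 372 − 352 = $20.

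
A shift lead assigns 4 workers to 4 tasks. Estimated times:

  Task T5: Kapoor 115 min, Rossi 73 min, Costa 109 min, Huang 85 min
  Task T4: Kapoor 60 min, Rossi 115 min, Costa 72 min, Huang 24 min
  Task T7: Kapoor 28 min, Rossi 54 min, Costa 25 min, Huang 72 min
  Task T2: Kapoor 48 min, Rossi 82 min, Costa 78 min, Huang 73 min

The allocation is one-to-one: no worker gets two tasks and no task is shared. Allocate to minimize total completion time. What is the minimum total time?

Optimal: Kapoor→Task T2 (48 min), Rossi→Task T5 (73 min), Costa→Task T7 (25 min), Huang→Task T4 (24 min) — total 48+73+25+24 = 170 min.
Row-greedy (each worker in turn takes its cheapest remaining task) gives 246 min, worse by 76.
Next-best assignment: Kapoor→Task T7, Rossi→Task T5, Costa→Task T2, Huang→Task T4 = 203 min.

Minimum total: 170 min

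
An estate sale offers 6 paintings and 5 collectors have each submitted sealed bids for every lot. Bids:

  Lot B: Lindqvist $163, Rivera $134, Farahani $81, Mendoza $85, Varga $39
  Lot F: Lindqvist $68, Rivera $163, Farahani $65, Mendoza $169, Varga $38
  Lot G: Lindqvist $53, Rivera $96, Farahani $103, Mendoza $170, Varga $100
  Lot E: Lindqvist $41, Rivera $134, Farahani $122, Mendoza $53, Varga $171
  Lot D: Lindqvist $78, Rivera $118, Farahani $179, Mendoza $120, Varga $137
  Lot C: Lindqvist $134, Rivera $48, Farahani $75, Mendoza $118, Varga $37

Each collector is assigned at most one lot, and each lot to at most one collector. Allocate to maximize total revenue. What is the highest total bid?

Maximum total: $846

Optimal: Lindqvist→Lot B ($163), Rivera→Lot F ($163), Farahani→Lot D ($179), Mendoza→Lot G ($170), Varga→Lot E ($171) — total 163+163+179+170+171 = $846.
Every other assignment is strictly worse.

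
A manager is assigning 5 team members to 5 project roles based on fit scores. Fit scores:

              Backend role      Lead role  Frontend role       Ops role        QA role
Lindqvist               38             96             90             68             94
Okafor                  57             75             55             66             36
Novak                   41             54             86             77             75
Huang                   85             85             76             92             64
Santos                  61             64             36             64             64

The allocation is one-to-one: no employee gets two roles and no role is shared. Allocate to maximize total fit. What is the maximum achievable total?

Optimal: Lindqvist→QA role (94 pts), Okafor→Lead role (75 pts), Novak→Frontend role (86 pts), Huang→Ops role (92 pts), Santos→Backend role (61 pts) — total 94+75+86+92+61 = 408 pts.
Swapping Novak↔Lindqvist (Novak→QA role 75 pts, Lindqvist→Frontend role 90 pts) loses 15.

Max total: 408 pts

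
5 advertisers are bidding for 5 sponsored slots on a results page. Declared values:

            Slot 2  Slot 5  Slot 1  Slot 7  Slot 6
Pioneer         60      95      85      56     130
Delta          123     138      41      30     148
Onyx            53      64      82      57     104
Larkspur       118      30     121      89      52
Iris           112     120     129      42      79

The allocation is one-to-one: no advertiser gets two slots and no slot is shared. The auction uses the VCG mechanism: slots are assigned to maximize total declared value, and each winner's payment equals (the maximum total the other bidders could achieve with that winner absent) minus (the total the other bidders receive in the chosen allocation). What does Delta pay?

Efficient allocation: Pioneer→Slot 6 ($130), Delta→Slot 5 ($138), Onyx→Slot 7 ($57), Larkspur→Slot 2 ($118), Iris→Slot 1 ($129); total welfare W = $572.
Delta receives Slot 5 at value $138, so the others get W − 138 = $434.
Without Delta: best allocation of the remaining 4 bidders over all 5 slots is Pioneer→Slot 6 ($130), Onyx→Slot 1 ($82), Larkspur→Slot 2 ($118), Iris→Slot 5 ($120), total $450.
VCG payment = (others' best without Delta) − (others' welfare with Delta) = 450 − 434 = $16.

Delta pays $16.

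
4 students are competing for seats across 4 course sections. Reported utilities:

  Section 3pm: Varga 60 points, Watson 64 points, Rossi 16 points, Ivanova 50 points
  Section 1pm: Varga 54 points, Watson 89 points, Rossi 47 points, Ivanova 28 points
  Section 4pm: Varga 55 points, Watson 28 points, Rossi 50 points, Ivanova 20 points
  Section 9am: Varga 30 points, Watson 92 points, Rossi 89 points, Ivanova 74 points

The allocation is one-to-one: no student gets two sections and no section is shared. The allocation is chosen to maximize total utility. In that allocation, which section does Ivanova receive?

This is a one-to-one assignment (maximum-weight bipartite matching).
Optimal: Varga→Section 4pm (55 points), Watson→Section 1pm (89 points), Rossi→Section 9am (89 points), Ivanova→Section 3pm (50 points) — total 55+89+89+50 = 283 points.
Ivanova's own top section is Section 9am (74 points), but forcing Ivanova→Section 9am and reassigning the rest optimally gives only 273 points — worse by 10.

Ivanova receives Section 3pm.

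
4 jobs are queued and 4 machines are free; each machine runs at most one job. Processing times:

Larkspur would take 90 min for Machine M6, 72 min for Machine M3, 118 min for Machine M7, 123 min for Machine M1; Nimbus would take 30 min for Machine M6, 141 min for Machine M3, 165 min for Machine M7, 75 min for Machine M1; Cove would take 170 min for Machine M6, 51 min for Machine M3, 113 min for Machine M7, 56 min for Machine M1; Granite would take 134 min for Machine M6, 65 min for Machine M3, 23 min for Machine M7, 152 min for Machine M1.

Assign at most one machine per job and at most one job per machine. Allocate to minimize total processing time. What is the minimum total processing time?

Minimum total: 181 min

Optimal: Larkspur→Machine M3 (72 min), Nimbus→Machine M6 (30 min), Cove→Machine M1 (56 min), Granite→Machine M7 (23 min) — total 72+30+56+23 = 181 min.
Column-greedy (each machine in turn goes to its cheapest remaining job) gives 227 min, worse by 46.
Next-best assignment: Larkspur→Machine M1, Nimbus→Machine M6, Cove→Machine M3, Granite→Machine M7 = 227 min.
Every other assignment is strictly worse.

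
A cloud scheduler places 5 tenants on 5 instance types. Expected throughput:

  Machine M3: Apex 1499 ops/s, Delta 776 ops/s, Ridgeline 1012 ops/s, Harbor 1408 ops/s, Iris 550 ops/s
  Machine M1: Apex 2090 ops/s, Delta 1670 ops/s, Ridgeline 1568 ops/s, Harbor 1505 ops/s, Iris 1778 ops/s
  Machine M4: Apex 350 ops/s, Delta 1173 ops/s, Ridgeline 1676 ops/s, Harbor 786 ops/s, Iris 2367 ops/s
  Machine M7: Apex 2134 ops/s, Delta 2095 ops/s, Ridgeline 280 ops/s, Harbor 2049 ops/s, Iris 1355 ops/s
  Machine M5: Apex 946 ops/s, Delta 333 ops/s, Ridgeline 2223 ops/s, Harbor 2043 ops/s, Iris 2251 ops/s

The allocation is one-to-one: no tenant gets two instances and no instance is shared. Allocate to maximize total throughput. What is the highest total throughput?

This is a one-to-one assignment (maximum-weight bipartite matching).
Optimal: Apex→Machine M1 (2090 ops/s), Delta→Machine M7 (2095 ops/s), Ridgeline→Machine M5 (2223 ops/s), Harbor→Machine M3 (1408 ops/s), Iris→Machine M4 (2367 ops/s) — total 2090+2095+2223+1408+2367 = 10183 ops/s.
Column-greedy (each instance in turn goes to its best remaining tenant) gives 9091 ops/s, worse by 1092.
Swapping Harbor↔Apex (Harbor→Machine M1 1505 ops/s, Apex→Machine M3 1499 ops/s) loses 494.

Maximum total: 10183 ops/s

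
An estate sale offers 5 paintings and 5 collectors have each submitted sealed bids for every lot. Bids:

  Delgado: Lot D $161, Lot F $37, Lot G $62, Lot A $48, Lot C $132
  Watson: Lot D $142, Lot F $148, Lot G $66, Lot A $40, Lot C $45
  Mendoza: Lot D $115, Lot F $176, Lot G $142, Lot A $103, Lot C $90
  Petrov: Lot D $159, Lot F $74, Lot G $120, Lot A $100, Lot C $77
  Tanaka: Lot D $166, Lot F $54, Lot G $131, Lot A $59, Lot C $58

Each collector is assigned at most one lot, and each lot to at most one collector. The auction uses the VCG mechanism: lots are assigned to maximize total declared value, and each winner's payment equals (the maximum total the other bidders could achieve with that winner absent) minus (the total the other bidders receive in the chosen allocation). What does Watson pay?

Watson pays $58.

Efficient allocation: Delgado→Lot C ($132), Watson→Lot F ($148), Mendoza→Lot G ($142), Petrov→Lot A ($100), Tanaka→Lot D ($166); total welfare W = $688.
Watson receives Lot F at value $148, so the others get W − 148 = $540.
Without Watson: best allocation of the remaining 4 bidders over all 5 lots is Delgado→Lot C ($132), Mendoza→Lot F ($176), Petrov→Lot D ($159), Tanaka→Lot G ($131), total $598.
VCG payment = (others' best without Watson) − (others' welfare with Watson) = 598 − 540 = $58.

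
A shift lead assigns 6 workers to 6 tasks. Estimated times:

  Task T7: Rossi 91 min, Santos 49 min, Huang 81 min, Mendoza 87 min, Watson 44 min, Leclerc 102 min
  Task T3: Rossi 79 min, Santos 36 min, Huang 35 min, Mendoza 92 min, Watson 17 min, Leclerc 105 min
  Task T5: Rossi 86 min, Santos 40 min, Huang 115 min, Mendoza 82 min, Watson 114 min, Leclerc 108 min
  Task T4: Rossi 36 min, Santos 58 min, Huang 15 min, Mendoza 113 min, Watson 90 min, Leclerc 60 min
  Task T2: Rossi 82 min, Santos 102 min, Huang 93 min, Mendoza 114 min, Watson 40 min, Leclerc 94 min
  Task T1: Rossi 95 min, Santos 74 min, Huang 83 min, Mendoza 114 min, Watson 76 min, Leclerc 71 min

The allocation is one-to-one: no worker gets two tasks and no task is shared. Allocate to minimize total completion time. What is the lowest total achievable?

This is a one-to-one assignment (minimum-cost bipartite matching).
Optimal: Rossi→Task T4 (36 min), Santos→Task T5 (40 min), Huang→Task T3 (35 min), Mendoza→Task T7 (87 min), Watson→Task T2 (40 min), Leclerc→Task T1 (71 min) — total 36+40+35+87+40+71 = 309 min.
Min-entry greedy (repeatedly take the single cheapest remaining cell) gives 312 min, worse by 3.
Checked against all permutations: 309 min is optimal.

Minimum total: 309 min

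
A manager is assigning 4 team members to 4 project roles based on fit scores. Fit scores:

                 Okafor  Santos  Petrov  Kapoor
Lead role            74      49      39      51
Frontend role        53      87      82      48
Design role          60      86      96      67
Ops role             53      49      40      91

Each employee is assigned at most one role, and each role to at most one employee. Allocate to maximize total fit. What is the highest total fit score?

Treat this as an assignment problem: match each employee to one role.
Optimal: Okafor→Lead role (74 pts), Santos→Frontend role (87 pts), Petrov→Design role (96 pts), Kapoor→Ops role (91 pts) — total 74+87+96+91 = 348 pts.
Next-best assignment: Okafor→Lead role, Santos→Design role, Petrov→Frontend role, Kapoor→Ops role = 333 pts.
Swapping Petrov↔Santos (Petrov→Frontend role 82 pts, Santos→Design role 86 pts) loses 15.
Checked against all permutations: 348 pts is optimal.

Max total: 348 pts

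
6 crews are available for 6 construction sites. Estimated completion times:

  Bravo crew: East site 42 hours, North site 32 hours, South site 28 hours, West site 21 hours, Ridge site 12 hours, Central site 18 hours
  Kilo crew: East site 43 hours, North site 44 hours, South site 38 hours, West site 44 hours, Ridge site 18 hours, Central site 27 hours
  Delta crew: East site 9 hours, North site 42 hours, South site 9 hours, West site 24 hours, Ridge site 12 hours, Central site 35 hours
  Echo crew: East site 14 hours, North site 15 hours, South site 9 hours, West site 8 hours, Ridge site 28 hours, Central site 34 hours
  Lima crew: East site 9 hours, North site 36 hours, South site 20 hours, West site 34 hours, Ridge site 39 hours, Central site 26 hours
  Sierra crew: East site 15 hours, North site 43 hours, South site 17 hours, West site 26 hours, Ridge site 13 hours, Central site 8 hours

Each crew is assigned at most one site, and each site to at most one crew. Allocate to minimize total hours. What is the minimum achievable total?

Min total: 80 hours

Treat this as an assignment problem: match each crew to one site.
Optimal: Bravo crew→West site (21 hours), Kilo crew→Ridge site (18 hours), Delta crew→South site (9 hours), Echo crew→North site (15 hours), Lima crew→East site (9 hours), Sierra crew→Central site (8 hours) — total 21+18+9+15+9+8 = 80 hours.
Min-entry greedy (repeatedly take the single cheapest remaining cell) gives 101 hours, worse by 21.
Next-best assignment: Bravo crew→North site, Kilo crew→Ridge site, Delta crew→South site, Echo crew→West site, Lima crew→East site, Sierra crew→Central site = 84 hours.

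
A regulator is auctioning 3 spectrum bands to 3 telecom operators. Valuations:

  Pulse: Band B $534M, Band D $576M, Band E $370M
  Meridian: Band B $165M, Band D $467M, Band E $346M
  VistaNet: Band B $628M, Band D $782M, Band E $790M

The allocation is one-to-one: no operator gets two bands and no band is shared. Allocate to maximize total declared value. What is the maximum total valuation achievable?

Treat this as an assignment problem: match each operator to one band.
Optimal: Pulse→Band B ($534M), Meridian→Band D ($467M), VistaNet→Band E ($790M) — total 534+467+790 = $1791M.

Maximum total: $1791M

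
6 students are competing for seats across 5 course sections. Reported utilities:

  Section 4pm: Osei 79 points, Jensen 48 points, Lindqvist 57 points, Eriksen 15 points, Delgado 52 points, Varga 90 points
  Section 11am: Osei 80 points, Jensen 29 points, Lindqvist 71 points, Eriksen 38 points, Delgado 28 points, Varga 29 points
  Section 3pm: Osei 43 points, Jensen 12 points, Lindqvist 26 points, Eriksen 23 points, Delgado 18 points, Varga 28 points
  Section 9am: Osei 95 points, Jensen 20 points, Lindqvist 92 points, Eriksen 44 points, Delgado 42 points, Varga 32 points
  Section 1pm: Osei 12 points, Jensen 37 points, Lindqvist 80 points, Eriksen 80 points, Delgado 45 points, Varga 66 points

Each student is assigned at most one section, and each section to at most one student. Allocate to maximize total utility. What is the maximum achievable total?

Optimal: Varga→Section 4pm (90 points), Osei→Section 11am (80 points), Delgado→Section 3pm (18 points), Lindqvist→Section 9am (92 points), Eriksen→Section 1pm (80 points) — total 90+80+18+92+80 = 360 points.
Swapping Varga↔Eriksen (Varga→Section 1pm 66 points, Eriksen→Section 4pm 15 points) loses 89.
Every other assignment is strictly worse.

Max total: 360 points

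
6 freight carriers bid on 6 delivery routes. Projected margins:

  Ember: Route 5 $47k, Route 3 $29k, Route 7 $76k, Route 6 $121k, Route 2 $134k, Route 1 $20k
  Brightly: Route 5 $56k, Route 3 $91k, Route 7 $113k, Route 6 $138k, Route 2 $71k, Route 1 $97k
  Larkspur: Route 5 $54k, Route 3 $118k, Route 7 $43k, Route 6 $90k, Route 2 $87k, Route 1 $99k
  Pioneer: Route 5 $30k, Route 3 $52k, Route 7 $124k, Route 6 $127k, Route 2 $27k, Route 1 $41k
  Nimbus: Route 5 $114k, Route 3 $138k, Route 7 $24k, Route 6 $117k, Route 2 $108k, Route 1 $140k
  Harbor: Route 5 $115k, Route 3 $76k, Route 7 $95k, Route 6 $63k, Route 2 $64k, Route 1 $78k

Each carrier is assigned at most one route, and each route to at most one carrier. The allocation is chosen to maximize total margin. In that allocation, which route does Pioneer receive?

Optimal: Ember→Route 2 ($134k), Brightly→Route 6 ($138k), Larkspur→Route 3 ($118k), Pioneer→Route 7 ($124k), Nimbus→Route 1 ($140k), Harbor→Route 5 ($115k) — total 134+138+118+124+140+115 = $769k.
Column-greedy (each route in turn goes to its best remaining carrier) gives $748k, worse by 21.
Every other assignment is strictly worse.
Pioneer's own top route is Route 6 ($127k), but forcing Pioneer→Route 6 and reassigning the rest optimally gives only $747k — worse by 22.

Pioneer receives Route 7.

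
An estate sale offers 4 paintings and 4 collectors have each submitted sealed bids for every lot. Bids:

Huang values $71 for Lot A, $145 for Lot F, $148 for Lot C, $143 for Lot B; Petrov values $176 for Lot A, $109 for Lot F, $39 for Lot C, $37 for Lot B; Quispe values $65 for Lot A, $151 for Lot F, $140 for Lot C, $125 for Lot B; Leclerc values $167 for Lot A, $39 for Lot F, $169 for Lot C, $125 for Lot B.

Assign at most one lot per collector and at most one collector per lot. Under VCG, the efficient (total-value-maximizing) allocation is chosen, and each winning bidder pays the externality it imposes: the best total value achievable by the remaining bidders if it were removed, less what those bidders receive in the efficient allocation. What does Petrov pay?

Petrov pays $3.

Efficient allocation: Huang→Lot B ($143), Petrov→Lot A ($176), Quispe→Lot F ($151), Leclerc→Lot C ($169); total welfare W = $639.
Petrov receives Lot A at value $176, so the others get W − 176 = $463.
Without Petrov: best allocation of the remaining 3 bidders over all 4 lots is Huang→Lot C ($148), Quispe→Lot F ($151), Leclerc→Lot A ($167), total $466.
VCG payment = (others' best without Petrov) − (others' welfare with Petrov) = 466 − 463 = $3.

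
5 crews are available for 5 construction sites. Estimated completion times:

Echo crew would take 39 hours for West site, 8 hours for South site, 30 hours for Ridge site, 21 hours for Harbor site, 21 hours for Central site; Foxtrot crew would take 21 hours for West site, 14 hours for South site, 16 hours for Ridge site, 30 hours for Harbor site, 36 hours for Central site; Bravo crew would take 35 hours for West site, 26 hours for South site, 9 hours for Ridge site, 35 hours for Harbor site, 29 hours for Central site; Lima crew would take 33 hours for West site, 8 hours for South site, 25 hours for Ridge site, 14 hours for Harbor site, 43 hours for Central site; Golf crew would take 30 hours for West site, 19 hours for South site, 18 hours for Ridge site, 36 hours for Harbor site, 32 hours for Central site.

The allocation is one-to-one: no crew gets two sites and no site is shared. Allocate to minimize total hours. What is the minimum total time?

Optimal: Echo crew→South site (8 hours), Foxtrot crew→West site (21 hours), Bravo crew→Ridge site (9 hours), Lima crew→Harbor site (14 hours), Golf crew→Central site (32 hours) — total 8+21+9+14+32 = 84 hours.
Row-greedy (each crew in turn takes its cheapest remaining site) gives 97 hours, worse by 13.
Checked against all permutations: 84 hours is optimal.

Min total: 84 hours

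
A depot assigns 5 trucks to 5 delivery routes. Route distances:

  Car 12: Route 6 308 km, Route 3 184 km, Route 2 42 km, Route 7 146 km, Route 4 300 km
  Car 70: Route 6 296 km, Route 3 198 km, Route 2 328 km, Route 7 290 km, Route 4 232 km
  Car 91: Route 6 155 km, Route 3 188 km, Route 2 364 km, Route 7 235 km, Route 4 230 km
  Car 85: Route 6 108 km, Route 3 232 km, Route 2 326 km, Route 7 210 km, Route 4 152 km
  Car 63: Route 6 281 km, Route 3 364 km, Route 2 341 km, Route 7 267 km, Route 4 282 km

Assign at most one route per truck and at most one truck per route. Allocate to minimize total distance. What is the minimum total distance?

Minimum total: 814 km

This is the linear assignment problem.
Optimal: Car 12→Route 2 (42 km), Car 70→Route 3 (198 km), Car 91→Route 6 (155 km), Car 85→Route 4 (152 km), Car 63→Route 7 (267 km) — total 42+198+155+152+267 = 814 km.
Column-greedy (each route in turn goes to its cheapest remaining truck) gives 1137 km, worse by 323.
Swapping Car 12↔Car 70 (Car 12→Route 3 184 km, Car 70→Route 2 328 km) adds 272.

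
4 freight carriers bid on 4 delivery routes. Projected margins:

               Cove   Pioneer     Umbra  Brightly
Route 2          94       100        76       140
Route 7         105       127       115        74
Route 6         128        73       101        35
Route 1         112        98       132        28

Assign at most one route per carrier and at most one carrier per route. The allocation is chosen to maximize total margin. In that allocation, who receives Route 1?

Umbra receives Route 1.

Optimal: Cove→Route 6 ($128k), Pioneer→Route 7 ($127k), Umbra→Route 1 ($132k), Brightly→Route 2 ($140k) — total 128+127+132+140 = $527k.
Next-best assignment: Cove→Route 6, Pioneer→Route 1, Umbra→Route 7, Brightly→Route 2 = $481k.
Checked against all permutations: $527k is optimal.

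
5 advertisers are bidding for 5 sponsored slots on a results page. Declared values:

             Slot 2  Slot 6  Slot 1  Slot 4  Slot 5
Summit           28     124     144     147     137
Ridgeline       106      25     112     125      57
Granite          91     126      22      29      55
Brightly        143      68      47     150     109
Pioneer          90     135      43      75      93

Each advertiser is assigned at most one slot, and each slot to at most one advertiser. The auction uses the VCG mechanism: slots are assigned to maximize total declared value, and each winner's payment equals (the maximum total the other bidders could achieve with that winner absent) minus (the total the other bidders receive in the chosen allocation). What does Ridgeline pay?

Ridgeline pays $14.

Efficient allocation: Summit→Slot 1 ($144), Ridgeline→Slot 4 ($125), Granite→Slot 6 ($126), Brightly→Slot 2 ($143), Pioneer→Slot 5 ($93); total welfare W = $631.
Ridgeline receives Slot 4 at value $125, so the others get W − 125 = $506.
Without Ridgeline: best allocation of the remaining 4 bidders over all 5 slots is Summit→Slot 1 ($144), Granite→Slot 2 ($91), Brightly→Slot 4 ($150), Pioneer→Slot 6 ($135), total $520.
VCG payment = (others' best without Ridgeline) − (others' welfare with Ridgeline) = 520 − 506 = $14.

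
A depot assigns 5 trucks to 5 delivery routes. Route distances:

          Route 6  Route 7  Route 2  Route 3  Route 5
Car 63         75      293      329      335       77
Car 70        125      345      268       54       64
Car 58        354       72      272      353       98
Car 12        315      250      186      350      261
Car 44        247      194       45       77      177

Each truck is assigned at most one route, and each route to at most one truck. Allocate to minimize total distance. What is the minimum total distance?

Minimum total: 474 km

Optimal: Car 63→Route 6 (75 km), Car 70→Route 5 (64 km), Car 58→Route 7 (72 km), Car 12→Route 2 (186 km), Car 44→Route 3 (77 km) — total 75+64+72+186+77 = 474 km.
Min-entry greedy (repeatedly take the single cheapest remaining cell) gives 507 km, worse by 33.
Next-best assignment: Car 63→Route 6, Car 70→Route 3, Car 58→Route 7, Car 12→Route 5, Car 44→Route 2 = 507 km.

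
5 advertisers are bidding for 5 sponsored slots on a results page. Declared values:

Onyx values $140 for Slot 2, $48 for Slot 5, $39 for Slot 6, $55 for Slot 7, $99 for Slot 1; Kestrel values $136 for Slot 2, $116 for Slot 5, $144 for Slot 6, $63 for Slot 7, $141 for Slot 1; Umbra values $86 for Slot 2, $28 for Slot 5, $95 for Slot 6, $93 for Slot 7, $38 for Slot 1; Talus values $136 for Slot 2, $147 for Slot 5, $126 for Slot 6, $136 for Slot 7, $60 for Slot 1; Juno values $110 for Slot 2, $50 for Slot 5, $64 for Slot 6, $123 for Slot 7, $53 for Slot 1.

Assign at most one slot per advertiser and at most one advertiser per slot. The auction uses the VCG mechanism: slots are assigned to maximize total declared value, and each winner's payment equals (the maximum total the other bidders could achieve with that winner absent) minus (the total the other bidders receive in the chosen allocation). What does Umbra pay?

Efficient allocation: Onyx→Slot 2 ($140), Kestrel→Slot 1 ($141), Umbra→Slot 6 ($95), Talus→Slot 5 ($147), Juno→Slot 7 ($123); total welfare W = $646.
Umbra receives Slot 6 at value $95, so the others get W − 95 = $551.
Without Umbra: best allocation of the remaining 4 bidders over all 5 slots is Onyx→Slot 2 ($140), Kestrel→Slot 6 ($144), Talus→Slot 5 ($147), Juno→Slot 7 ($123), total $554.
VCG payment = (others' best without Umbra) − (others' welfare with Umbra) = 554 − 551 = $3.

Umbra pays $3.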